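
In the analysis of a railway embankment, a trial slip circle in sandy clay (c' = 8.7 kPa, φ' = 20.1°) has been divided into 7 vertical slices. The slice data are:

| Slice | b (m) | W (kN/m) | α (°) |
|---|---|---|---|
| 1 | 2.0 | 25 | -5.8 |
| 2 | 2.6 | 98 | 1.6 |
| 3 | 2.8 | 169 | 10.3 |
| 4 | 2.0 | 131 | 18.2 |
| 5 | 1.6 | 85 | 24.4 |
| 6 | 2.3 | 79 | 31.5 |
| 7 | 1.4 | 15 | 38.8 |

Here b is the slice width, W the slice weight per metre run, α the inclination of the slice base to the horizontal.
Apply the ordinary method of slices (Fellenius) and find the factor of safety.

Ordinary method of slices: FS = Σ[c'·Δl_i + (W_i cosα_i)·tanφ'] / Σ W_i sinα_i, with Δl_i = b_i / cosα_i.
Slice 1: Δl = 2.0/cos(-5.8°) = 2.010 m; N'_1 = 25·cos(-5.8°) = 24.9; c'Δl = 17.49; W sinα = -2.5
Slice 2: Δl = 2.6/cos1.6° = 2.601 m; N'_2 = 98·cos1.6° = 98.0; c'Δl = 22.63; W sinα = 2.7
Slice 3: Δl = 2.8/cos10.3° = 2.846 m; N'_3 = 169·cos10.3° = 166.3; c'Δl = 24.76; W sinα = 30.2
Slice 4: Δl = 2.0/cos18.2° = 2.105 m; N'_4 = 131·cos18.2° = 124.4; c'Δl = 18.32; W sinα = 40.9
Slice 5: Δl = 1.6/cos24.4° = 1.757 m; N'_5 = 85·cos24.4° = 77.4; c'Δl = 15.29; W sinα = 35.1
Slice 6: Δl = 2.3/cos31.5° = 2.698 m; N'_6 = 79·cos31.5° = 67.4; c'Δl = 23.47; W sinα = 41.3
Slice 7: Δl = 1.4/cos38.8° = 1.796 m; N'_7 = 15·cos38.8° = 11.7; c'Δl = 15.63; W sinα = 9.4
Σc'Δl = 137.6 kN/m; ΣN' = 570.0 kN/m; ΣW sinα = 157.1 kN/m
Resisting = 137.6 + 570.0·tan20.1° = 137.6 + 208.6 = 346.2 kN/m
FS = 346.2 / 157.1 = 2.203

FS = 2.20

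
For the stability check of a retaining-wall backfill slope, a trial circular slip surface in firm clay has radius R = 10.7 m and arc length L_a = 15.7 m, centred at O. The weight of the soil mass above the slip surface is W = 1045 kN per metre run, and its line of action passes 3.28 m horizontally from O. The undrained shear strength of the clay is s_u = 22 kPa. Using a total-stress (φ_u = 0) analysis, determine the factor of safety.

FS = 1.08

Taking moments about the centre O, the resisting moment is provided by the undrained shear strength acting along the arc:
M_R = s_u·L_a·R = 22·15.70·10.7 = 3695.8 kN·m/m
M_D = W·d = 1045·3.28 = 3427.6 kN·m/m
FS = M_R / M_D = 3695.8 / 3427.6 = 1.078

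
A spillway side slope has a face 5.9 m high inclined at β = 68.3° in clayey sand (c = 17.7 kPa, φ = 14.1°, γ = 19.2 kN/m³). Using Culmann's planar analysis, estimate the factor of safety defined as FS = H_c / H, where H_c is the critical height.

FS = 1.36

H_c = (4c/γ) · sinβ cosφ / [1 − cos(β − φ)]
    = (4·17.7/19.2) · sin68.3°·cos14.1° / [1 − cos54.2°]
    = 3.688 · 0.9011 / 0.4150 = 8.01 m
FS = H_c / H = 8.01 / 5.9 = 1.357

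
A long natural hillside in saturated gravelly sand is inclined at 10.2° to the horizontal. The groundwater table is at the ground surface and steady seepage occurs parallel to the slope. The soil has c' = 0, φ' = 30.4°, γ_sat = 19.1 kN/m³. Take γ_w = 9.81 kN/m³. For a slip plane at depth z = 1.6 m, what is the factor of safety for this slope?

FS = 1.59

With seepage parallel to the slope and the water table at the surface, the effective normal stress on the slip plane uses the buoyant unit weight γ' = γ_sat − γ_w while the driving shear stress uses γ_sat:
FS = [c' + γ' z cos²β tanφ'] / [γ_sat z sinβ cosβ]
(For c' = 0 this reduces to FS = (γ'/γ_sat)·tanφ'/tanβ.)
γ' = 19.1 − 9.81 = 9.29 kN/m³
Numerator = 0.0 + 9.29·1.6·cos²10.2°·tan30.4° = 0.0 + 9.29·1.6·0.9686·0.5867 = 8.447 kPa
Denominator = 19.1·1.6·sin10.2°·cos10.2° = 19.1·1.6·0.1771·0.9842 = 5.326 kPa
FS = 8.447 / 5.326 = 1.586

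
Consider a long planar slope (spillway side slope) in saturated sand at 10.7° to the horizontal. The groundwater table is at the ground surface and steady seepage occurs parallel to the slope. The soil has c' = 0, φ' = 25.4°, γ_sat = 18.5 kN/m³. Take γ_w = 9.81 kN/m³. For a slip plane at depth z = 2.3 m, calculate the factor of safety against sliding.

FS = 1.18

With seepage parallel to the slope and the water table at the surface, the effective normal stress on the slip plane uses the buoyant unit weight γ' = γ_sat − γ_w while the driving shear stress uses γ_sat:
FS = [c' + γ' z cos²β tanφ'] / [γ_sat z sinβ cosβ]
(For c' = 0 this reduces to FS = (γ'/γ_sat)·tanφ'/tanβ.)
γ' = 18.5 − 9.81 = 8.69 kN/m³
Numerator = 0.0 + 8.69·2.3·cos²10.7°·tan25.4° = 0.0 + 8.69·2.3·0.9655·0.4748 = 9.163 kPa
Denominator = 18.5·2.3·sin10.7°·cos10.7° = 18.5·2.3·0.1857·0.9826 = 7.763 kPa
FS = 9.163 / 7.763 = 1.180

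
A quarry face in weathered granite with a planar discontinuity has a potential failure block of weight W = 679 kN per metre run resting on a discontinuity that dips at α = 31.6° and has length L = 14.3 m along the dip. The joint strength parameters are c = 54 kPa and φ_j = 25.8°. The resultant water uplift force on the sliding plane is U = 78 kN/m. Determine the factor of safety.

Resolving the block weight along and normal to the plane and applying the Mohr–Coulomb strength on the joint:
N' = W cosα − U = 679·cos31.6° − 78 = 500.3 kN/m
Driving force T = W sinα = 679·sin31.6° = 355.8 kN/m
Resisting force R = c·L + N'·tanφ_j = 54·14.3 + 500.3·tan25.8° = 772.2 + 241.9 = 1014.1 kN/m
FS = R / T = 1014.1 / 355.8 = 2.850

FS = 2.85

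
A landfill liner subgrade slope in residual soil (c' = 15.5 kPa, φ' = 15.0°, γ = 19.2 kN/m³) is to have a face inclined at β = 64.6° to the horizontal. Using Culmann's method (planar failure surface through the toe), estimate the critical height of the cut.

Culmann's analysis gives the critical failure plane at α_cr = (β + φ')/2 = (64.6 + 15.0)/2 = 39.8°, and the critical height
H_c = (4c'/γ) · sinβ cosφ' / [1 − cos(β − φ')]
    = (4·15.5/19.2) · sin64.6°·cos15.0° / [1 − cos(49.6°)]
    = 3.229 · 0.9033·0.9659 / [1 − 0.6481]
    = 3.229 · 0.8726 / 0.3519
    = 8.01 m

H_c = 8.01 m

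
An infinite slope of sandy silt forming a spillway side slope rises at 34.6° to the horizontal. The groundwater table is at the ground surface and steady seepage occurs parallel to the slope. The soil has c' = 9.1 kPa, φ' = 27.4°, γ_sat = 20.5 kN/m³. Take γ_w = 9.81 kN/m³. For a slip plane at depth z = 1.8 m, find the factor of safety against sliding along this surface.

FS = 0.92

With seepage parallel to the slope and the water table at the surface, the effective normal stress on the slip plane uses the buoyant unit weight γ' = γ_sat − γ_w while the driving shear stress uses γ_sat:
FS = [c' + γ' z cos²β tanφ'] / [γ_sat z sinβ cosβ]
γ' = 20.5 − 9.81 = 10.69 kN/m³
Numerator = 9.1 + 10.69·1.8·cos²34.6°·tan27.4° = 9.1 + 10.69·1.8·0.6776·0.5184 = 15.858 kPa
Denominator = 20.5·1.8·sin34.6°·cos34.6° = 20.5·1.8·0.5678·0.8231 = 17.248 kPa
FS = 15.858 / 17.248 = 0.919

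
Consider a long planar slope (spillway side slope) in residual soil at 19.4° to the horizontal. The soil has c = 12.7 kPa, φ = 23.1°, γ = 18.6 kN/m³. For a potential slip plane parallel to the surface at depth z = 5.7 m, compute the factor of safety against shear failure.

FS = 1.59

For an infinite slope with a slip plane parallel to the surface (no pore pressure): FS = [c + γz cos²β tanφ] / [γz sinβ cosβ].
γz = 18.6·5.7 = 106.02 kN/m²
Numerator = 12.7 + 106.02·cos²19.4°·tan23.1° = 12.7 + 106.02·0.8897·0.4265 = 52.932 kPa
Denominator = 106.02·sin19.4°·cos19.4° = 106.02·0.3322·0.9432 = 33.216 kPa
FS = 52.932 / 33.216 = 1.594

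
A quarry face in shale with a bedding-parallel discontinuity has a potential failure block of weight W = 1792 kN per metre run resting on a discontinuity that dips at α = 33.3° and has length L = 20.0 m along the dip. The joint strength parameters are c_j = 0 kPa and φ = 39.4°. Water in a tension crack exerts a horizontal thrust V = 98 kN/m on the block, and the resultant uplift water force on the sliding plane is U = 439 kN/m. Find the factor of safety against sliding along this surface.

FS = 0.77

Resolving the block weight along and normal to the plane and applying the Mohr–Coulomb strength on the joint:
N' = W cosα − U − V sinα = 1792·cos33.3° − 439 − 98·sin33.3° = 1005.0 kN/m
Driving force T = W sinα + V cosα = 1792·sin33.3° + 98·cos33.3° = 1065.8 kN/m
Resisting force R = c_j·L + N'·tanφ = 0·20.0 + 1005.0·tan39.4° = 0.0 + 825.5 = 825.5 kN/m
FS = R / T = 825.5 / 1065.8 = 0.775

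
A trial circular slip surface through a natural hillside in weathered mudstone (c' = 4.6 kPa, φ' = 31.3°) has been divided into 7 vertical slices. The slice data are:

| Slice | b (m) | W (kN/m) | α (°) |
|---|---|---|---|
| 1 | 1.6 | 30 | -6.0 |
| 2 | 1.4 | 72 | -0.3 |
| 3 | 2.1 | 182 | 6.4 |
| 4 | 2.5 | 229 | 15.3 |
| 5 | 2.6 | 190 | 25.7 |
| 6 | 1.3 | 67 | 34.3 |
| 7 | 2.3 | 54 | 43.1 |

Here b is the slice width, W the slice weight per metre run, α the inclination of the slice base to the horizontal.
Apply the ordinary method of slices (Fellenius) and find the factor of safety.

Ordinary method of slices: FS = Σ[c'·Δl_i + (W_i cosα_i)·tanφ'] / Σ W_i sinα_i, with Δl_i = b_i / cosα_i.
Slice 1: Δl = 1.6/cos(-6.0°) = 1.609 m; N'_1 = 30·cos(-6.0°) = 29.8; c'Δl = 7.40; W sinα = -3.1
Slice 2: Δl = 1.4/cos(-0.3°) = 1.400 m; N'_2 = 72·cos(-0.3°) = 72.0; c'Δl = 6.44; W sinα = -0.4
Slice 3: Δl = 2.1/cos6.4° = 2.113 m; N'_3 = 182·cos6.4° = 180.9; c'Δl = 9.72; W sinα = 20.3
Slice 4: Δl = 2.5/cos15.3° = 2.592 m; N'_4 = 229·cos15.3° = 220.9; c'Δl = 11.92; W sinα = 60.4
Slice 5: Δl = 2.6/cos25.7° = 2.885 m; N'_5 = 190·cos25.7° = 171.2; c'Δl = 13.27; W sinα = 82.4
Slice 6: Δl = 1.3/cos34.3° = 1.574 m; N'_6 = 67·cos34.3° = 55.3; c'Δl = 7.24; W sinα = 37.8
Slice 7: Δl = 2.3/cos43.1° = 3.150 m; N'_7 = 54·cos43.1° = 39.4; c'Δl = 14.49; W sinα = 36.9
Σc'Δl = 70.5 kN/m; ΣN' = 769.6 kN/m; ΣW sinα = 234.2 kN/m
Resisting = 70.5 + 769.6·tan31.3° = 70.5 + 467.9 = 538.4 kN/m
FS = 538.4 / 234.2 = 2.298

FS = 2.30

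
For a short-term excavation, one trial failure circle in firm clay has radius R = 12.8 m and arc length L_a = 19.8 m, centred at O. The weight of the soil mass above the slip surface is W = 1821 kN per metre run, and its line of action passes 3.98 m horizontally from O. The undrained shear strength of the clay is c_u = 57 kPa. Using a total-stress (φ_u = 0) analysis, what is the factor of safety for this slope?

FS = 1.99

Taking moments about the centre O, the resisting moment is provided by the undrained shear strength acting along the arc:
M_R = c_u·L_a·R = 57·19.80·12.8 = 14446.1 kN·m/m
M_D = W·d = 1821·3.98 = 7247.6 kN·m/m
FS = M_R / M_D = 14446.1 / 7247.6 = 1.993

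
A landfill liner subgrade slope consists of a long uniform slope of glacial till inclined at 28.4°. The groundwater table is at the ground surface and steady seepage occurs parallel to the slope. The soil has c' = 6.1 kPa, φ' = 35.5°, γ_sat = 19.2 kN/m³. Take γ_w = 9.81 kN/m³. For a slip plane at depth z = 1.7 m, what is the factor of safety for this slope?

FS = 1.09

With seepage parallel to the slope and the water table at the surface, the effective normal stress on the slip plane uses the buoyant unit weight γ' = γ_sat − γ_w while the driving shear stress uses γ_sat:
FS = [c' + γ' z cos²β tanφ'] / [γ_sat z sinβ cosβ]
γ' = 19.2 − 9.81 = 9.39 kN/m³
Numerator = 6.1 + 9.39·1.7·cos²28.4°·tan35.5° = 6.1 + 9.39·1.7·0.7738·0.7133 = 14.911 kPa
Denominator = 19.2·1.7·sin28.4°·cos28.4° = 19.2·1.7·0.4756·0.8796 = 13.656 kPa
FS = 14.911 / 13.656 = 1.092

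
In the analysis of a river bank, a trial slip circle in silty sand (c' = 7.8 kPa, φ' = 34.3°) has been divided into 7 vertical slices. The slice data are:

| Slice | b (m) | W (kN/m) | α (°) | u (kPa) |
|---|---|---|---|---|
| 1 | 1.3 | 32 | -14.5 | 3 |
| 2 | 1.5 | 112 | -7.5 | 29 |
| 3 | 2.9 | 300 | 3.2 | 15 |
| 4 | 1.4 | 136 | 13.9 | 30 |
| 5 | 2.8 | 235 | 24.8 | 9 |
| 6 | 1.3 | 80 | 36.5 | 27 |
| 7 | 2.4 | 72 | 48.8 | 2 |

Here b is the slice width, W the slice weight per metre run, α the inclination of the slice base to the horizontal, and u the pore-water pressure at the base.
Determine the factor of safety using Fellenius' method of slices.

Ordinary method of slices: FS = Σ[c'·Δl_i + (W_i cosα_i − u_i·Δl_i)·tanφ'] / Σ W_i sinα_i, with Δl_i = b_i / cosα_i.
Slice 1: Δl = 1.3/cos(-14.5°) = 1.343 m; N'_1 = 32·cos(-14.5°) − 3·1.343 = 27.0; c'Δl = 10.47; W sinα = -8.0
Slice 2: Δl = 1.5/cos(-7.5°) = 1.513 m; N'_2 = 112·cos(-7.5°) − 29·1.513 = 67.2; c'Δl = 11.80; W sinα = -14.6
Slice 3: Δl = 2.9/cos3.2° = 2.905 m; N'_3 = 300·cos3.2° − 15·2.905 = 256.0; c'Δl = 22.66; W sinα = 16.7
Slice 4: Δl = 1.4/cos13.9° = 1.442 m; N'_4 = 136·cos13.9° − 30·1.442 = 88.8; c'Δl = 11.25; W sinα = 32.7
Slice 5: Δl = 2.8/cos24.8° = 3.084 m; N'_5 = 235·cos24.8° − 9·3.084 = 185.6; c'Δl = 24.06; W sinα = 98.6
Slice 6: Δl = 1.3/cos36.5° = 1.617 m; N'_6 = 80·cos36.5° − 27·1.617 = 20.6; c'Δl = 12.61; W sinα = 47.6
Slice 7: Δl = 2.4/cos48.8° = 3.644 m; N'_7 = 72·cos48.8° − 2·3.644 = 40.1; c'Δl = 28.42; W sinα = 54.2
Σc'Δl = 121.3 kN/m; ΣN' = 685.2 kN/m; ΣW sinα = 227.1 kN/m
Resisting = 121.3 + 685.2·tan34.3° = 121.3 + 467.4 = 588.7 kN/m
FS = 588.7 / 227.1 = 2.592

FS = 2.59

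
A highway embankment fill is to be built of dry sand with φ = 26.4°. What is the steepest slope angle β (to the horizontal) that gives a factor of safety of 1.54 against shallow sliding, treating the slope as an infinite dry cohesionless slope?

For an infinite dry cohesionless slope FS = tanφ/tanβ, so tanβ = tanφ / FS.
tanβ = tan26.4° / 1.54 = 0.4964 / 1.54 = 0.3223
β = arctan(0.3223) = 17.87°

β = 17.9°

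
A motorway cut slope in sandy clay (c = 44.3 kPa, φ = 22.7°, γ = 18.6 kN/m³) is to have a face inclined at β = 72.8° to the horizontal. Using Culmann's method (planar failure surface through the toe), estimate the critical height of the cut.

Culmann's analysis gives the critical failure plane at α_cr = (β + φ)/2 = (72.8 + 22.7)/2 = 47.8°, and the critical height
H_c = (4c/γ) · sinβ cosφ / [1 − cos(β − φ)]
    = (4·44.3/18.6) · sin72.8°·cos22.7° / [1 − cos(50.1°)]
    = 9.527 · 0.9553·0.9225 / [1 − 0.6414]
    = 9.527 · 0.8813 / 0.3586
    = 23.42 m

H_c = 23.42 m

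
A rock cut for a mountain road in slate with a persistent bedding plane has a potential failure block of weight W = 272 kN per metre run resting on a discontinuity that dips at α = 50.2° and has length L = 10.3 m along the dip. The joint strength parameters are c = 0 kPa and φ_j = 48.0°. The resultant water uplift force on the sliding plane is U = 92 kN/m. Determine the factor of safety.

Resolving the block weight along and normal to the plane and applying the Mohr–Coulomb strength on the joint:
N' = W cosα − U = 272·cos50.2° − 92 = 82.1 kN/m
Driving force T = W sinα = 272·sin50.2° = 209.0 kN/m
Resisting force R = c·L + N'·tanφ_j = 0·10.3 + 82.1·tan48.0° = 0.0 + 91.2 = 91.2 kN/m
FS = R / T = 91.2 / 209.0 = 0.436

FS = 0.44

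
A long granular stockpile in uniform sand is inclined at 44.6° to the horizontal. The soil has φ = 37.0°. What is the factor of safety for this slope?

FS = 0.76

For a dry cohesionless infinite slope the factor of safety is FS = tanφ / tanβ.
FS = tan37.0° / tan44.6° = 0.7536 / 0.9861 = 0.764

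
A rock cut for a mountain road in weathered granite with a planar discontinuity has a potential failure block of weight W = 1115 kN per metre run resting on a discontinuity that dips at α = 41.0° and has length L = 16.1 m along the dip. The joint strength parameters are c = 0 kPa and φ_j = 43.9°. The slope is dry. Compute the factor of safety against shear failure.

FS = 1.11

Resolving the block weight along and normal to the plane and applying the Mohr–Coulomb strength on the joint:
N' = W cosα = 1115·cos41.0° = 841.5 kN/m
Driving force T = W sinα = 1115·sin41.0° = 731.5 kN/m
Resisting force R = c·L + N'·tanφ_j = 0·16.1 + 841.5·tan43.9° = 0.0 + 809.8 = 809.8 kN/m
FS = R / T = 809.8 / 731.5 = 1.107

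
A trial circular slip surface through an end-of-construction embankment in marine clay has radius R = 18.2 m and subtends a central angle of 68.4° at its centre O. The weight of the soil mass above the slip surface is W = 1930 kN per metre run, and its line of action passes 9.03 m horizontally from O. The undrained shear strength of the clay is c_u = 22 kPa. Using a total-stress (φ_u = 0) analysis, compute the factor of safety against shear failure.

FS = 0.50

Taking moments about the centre O, the resisting moment is provided by the undrained shear strength acting along the arc:
Arc length L_a = R·θ = 18.2·(68.4°·π/180) = 18.2·1.1938 = 21.73 m
M_R = c_u·L_a·R = 22·21.73·18.2 = 8699.6 kN·m/m
M_D = W·d = 1930·9.03 = 17427.9 kN·m/m
FS = M_R / M_D = 8699.6 / 17427.9 = 0.499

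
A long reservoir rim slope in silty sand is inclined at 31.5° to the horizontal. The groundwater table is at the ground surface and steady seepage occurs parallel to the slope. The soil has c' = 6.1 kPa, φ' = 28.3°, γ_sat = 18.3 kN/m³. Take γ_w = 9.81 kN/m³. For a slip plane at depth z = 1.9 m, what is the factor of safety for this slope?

With seepage parallel to the slope and the water table at the surface, the effective normal stress on the slip plane uses the buoyant unit weight γ' = γ_sat − γ_w while the driving shear stress uses γ_sat:
FS = [c' + γ' z cos²β tanφ'] / [γ_sat z sinβ cosβ]
γ' = 18.3 − 9.81 = 8.49 kN/m³
Numerator = 6.1 + 8.49·1.9·cos²31.5°·tan28.3° = 6.1 + 8.49·1.9·0.7270·0.5384 = 12.414 kPa
Denominator = 18.3·1.9·sin31.5°·cos31.5° = 18.3·1.9·0.5225·0.8526 = 15.490 kPa
FS = 12.414 / 15.490 = 0.801

FS = 0.80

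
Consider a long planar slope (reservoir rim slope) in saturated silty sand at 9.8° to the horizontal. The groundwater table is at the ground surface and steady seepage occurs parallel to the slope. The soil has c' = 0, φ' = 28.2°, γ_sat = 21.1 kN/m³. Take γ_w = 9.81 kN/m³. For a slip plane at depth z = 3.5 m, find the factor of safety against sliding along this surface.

With seepage parallel to the slope and the water table at the surface, the effective normal stress on the slip plane uses the buoyant unit weight γ' = γ_sat − γ_w while the driving shear stress uses γ_sat:
FS = [c' + γ' z cos²β tanφ'] / [γ_sat z sinβ cosβ]
(For c' = 0 this reduces to FS = (γ'/γ_sat)·tanφ'/tanβ.)
γ' = 21.1 − 9.81 = 11.29 kN/m³
Numerator = 0.0 + 11.29·3.5·cos²9.8°·tan28.2° = 0.0 + 11.29·3.5·0.9710·0.5362 = 20.574 kPa
Denominator = 21.1·3.5·sin9.8°·cos9.8° = 21.1·3.5·0.1702·0.9854 = 12.387 kPa
FS = 20.574 / 12.387 = 1.661

FS = 1.66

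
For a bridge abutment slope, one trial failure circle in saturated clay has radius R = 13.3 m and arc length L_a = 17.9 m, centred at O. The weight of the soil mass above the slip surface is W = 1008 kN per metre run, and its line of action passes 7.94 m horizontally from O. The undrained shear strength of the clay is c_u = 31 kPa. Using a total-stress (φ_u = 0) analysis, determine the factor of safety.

FS = 0.92

Taking moments about the centre O, the resisting moment is provided by the undrained shear strength acting along the arc:
M_R = c_u·L_a·R = 31·17.90·13.3 = 7380.2 kN·m/m
M_D = W·d = 1008·7.94 = 8003.5 kN·m/m
FS = M_R / M_D = 7380.2 / 8003.5 = 0.922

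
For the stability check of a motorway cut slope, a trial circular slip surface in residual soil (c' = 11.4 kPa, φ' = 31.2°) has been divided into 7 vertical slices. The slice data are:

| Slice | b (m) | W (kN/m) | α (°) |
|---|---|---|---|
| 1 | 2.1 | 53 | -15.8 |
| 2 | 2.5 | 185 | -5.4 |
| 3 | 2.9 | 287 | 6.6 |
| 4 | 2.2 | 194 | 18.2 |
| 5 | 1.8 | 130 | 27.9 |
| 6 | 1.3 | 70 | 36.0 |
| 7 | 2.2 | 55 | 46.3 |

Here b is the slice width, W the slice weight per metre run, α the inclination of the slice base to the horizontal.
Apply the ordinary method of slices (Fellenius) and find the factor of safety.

FS = 3.66

Ordinary method of slices: FS = Σ[c'·Δl_i + (W_i cosα_i)·tanφ'] / Σ W_i sinα_i, with Δl_i = b_i / cosα_i.
Slice 1: Δl = 2.1/cos(-15.8°) = 2.182 m; N'_1 = 53·cos(-15.8°) = 51.0; c'Δl = 24.88; W sinα = -14.4
Slice 2: Δl = 2.5/cos(-5.4°) = 2.511 m; N'_2 = 185·cos(-5.4°) = 184.2; c'Δl = 28.63; W sinα = -17.4
Slice 3: Δl = 2.9/cos6.6° = 2.919 m; N'_3 = 287·cos6.6° = 285.1; c'Δl = 33.28; W sinα = 33.0
Slice 4: Δl = 2.2/cos18.2° = 2.316 m; N'_4 = 194·cos18.2° = 184.3; c'Δl = 26.40; W sinα = 60.6
Slice 5: Δl = 1.8/cos27.9° = 2.037 m; N'_5 = 130·cos27.9° = 114.9; c'Δl = 23.22; W sinα = 60.8
Slice 6: Δl = 1.3/cos36.0° = 1.607 m; N'_6 = 70·cos36.0° = 56.6; c'Δl = 18.32; W sinα = 41.1
Slice 7: Δl = 2.2/cos46.3° = 3.184 m; N'_7 = 55·cos46.3° = 38.0; c'Δl = 36.30; W sinα = 39.8
Σc'Δl = 191.0 kN/m; ΣN' = 914.1 kN/m; ΣW sinα = 203.5 kN/m
Resisting = 191.0 + 914.1·tan31.2° = 191.0 + 553.6 = 744.6 kN/m
FS = 744.6 / 203.5 = 3.659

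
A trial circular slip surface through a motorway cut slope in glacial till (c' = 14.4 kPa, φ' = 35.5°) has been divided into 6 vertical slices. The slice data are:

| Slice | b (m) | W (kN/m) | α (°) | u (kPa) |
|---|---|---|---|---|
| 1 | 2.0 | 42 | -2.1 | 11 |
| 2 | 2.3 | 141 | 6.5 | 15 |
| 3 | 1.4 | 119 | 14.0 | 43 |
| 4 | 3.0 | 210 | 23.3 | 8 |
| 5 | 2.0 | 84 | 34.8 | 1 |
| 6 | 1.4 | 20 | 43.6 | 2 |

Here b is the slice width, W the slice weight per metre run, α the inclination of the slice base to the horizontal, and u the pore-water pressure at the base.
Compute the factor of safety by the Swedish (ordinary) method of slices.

Ordinary method of slices: FS = Σ[c'·Δl_i + (W_i cosα_i − u_i·Δl_i)·tanφ'] / Σ W_i sinα_i, with Δl_i = b_i / cosα_i.
Slice 1: Δl = 2.0/cos(-2.1°) = 2.001 m; N'_1 = 42·cos(-2.1°) − 11·2.001 = 20.0; c'Δl = 28.82; W sinα = -1.5
Slice 2: Δl = 2.3/cos6.5° = 2.315 m; N'_2 = 141·cos6.5° − 15·2.315 = 105.4; c'Δl = 33.33; W sinα = 16.0
Slice 3: Δl = 1.4/cos14.0° = 1.443 m; N'_3 = 119·cos14.0° − 43·1.443 = 53.4; c'Δl = 20.78; W sinα = 28.8
Slice 4: Δl = 3.0/cos23.3° = 3.266 m; N'_4 = 210·cos23.3° − 8·3.266 = 166.7; c'Δl = 47.04; W sinα = 83.1
Slice 5: Δl = 2.0/cos34.8° = 2.436 m; N'_5 = 84·cos34.8° − 1·2.436 = 66.5; c'Δl = 35.07; W sinα = 47.9
Slice 6: Δl = 1.4/cos43.6° = 1.933 m; N'_6 = 20·cos43.6° − 2·1.933 = 10.6; c'Δl = 27.84; W sinα = 13.8
Σc'Δl = 192.9 kN/m; ΣN' = 422.7 kN/m; ΣW sinα = 188.0 kN/m
Resisting = 192.9 + 422.7·tan35.5° = 192.9 + 301.5 = 494.4 kN/m
FS = 494.4 / 188.0 = 2.629

FS = 2.63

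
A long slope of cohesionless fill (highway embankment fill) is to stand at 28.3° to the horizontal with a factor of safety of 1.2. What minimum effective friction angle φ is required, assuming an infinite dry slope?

φ = 32.9°

FS = tanφ/tanβ ⇒ tanφ = FS · tanβ = 1.2 · tan28.3° = 0.6461
φ = arctan(0.6461) = 32.87°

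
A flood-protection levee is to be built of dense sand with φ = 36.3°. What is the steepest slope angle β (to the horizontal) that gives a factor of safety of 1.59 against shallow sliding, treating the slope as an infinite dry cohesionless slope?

For an infinite dry cohesionless slope FS = tanφ/tanβ, so tanβ = tanφ / FS.
tanβ = tan36.3° / 1.59 = 0.7346 / 1.59 = 0.4620
β = arctan(0.4620) = 24.80°

β = 24.8°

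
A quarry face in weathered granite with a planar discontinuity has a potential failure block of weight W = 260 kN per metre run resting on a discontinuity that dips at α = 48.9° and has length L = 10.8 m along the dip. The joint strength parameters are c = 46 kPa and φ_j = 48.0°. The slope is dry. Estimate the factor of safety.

Resolving the block weight along and normal to the plane and applying the Mohr–Coulomb strength on the joint:
N' = W cosα = 260·cos48.9° = 170.9 kN/m
Driving force T = W sinα = 260·sin48.9° = 195.9 kN/m
Resisting force R = c·L + N'·tanφ_j = 46·10.8 + 170.9·tan48.0° = 496.8 + 189.8 = 686.6 kN/m
FS = R / T = 686.6 / 195.9 = 3.504

FS = 3.50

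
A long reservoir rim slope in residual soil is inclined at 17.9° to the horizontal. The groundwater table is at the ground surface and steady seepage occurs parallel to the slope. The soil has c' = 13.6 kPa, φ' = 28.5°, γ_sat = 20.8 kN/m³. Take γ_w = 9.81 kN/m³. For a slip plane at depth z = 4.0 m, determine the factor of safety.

FS = 1.45

With seepage parallel to the slope and the water table at the surface, the effective normal stress on the slip plane uses the buoyant unit weight γ' = γ_sat − γ_w while the driving shear stress uses γ_sat:
FS = [c' + γ' z cos²β tanφ'] / [γ_sat z sinβ cosβ]
γ' = 20.8 − 9.81 = 10.99 kN/m³
Numerator = 13.6 + 10.99·4.0·cos²17.9°·tan28.5° = 13.6 + 10.99·4.0·0.9055·0.5430 = 35.214 kPa
Denominator = 20.8·4.0·sin17.9°·cos17.9° = 20.8·4.0·0.3074·0.9516 = 24.334 kPa
FS = 35.214 / 24.334 = 1.447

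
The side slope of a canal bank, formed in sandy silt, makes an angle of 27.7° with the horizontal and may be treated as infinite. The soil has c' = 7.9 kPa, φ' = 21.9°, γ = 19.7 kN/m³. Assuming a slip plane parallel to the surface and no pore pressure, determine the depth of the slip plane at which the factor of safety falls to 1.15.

z = 2.54 m

Setting FS = 1.15 in FS = [c' + γz cos²β tanφ'] / [γz sinβ cosβ] and solving for z:
z = c' / [γ cosβ (FS·sinβ − cosβ·tanφ')]
  = 7.9 / [19.7·cos27.7°·(1.15·sin27.7° − cos27.7°·tan21.9°)]
  = 7.9 / [19.7·0.8854·(1.15·0.4648 − 0.8854·0.4020)]
  = 7.9 / 3.1159 = 2.535 m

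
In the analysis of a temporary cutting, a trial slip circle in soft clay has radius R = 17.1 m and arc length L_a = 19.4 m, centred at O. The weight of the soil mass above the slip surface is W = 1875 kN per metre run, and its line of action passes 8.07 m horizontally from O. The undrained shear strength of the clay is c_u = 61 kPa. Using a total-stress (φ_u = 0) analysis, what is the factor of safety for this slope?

Taking moments about the centre O, the resisting moment is provided by the undrained shear strength acting along the arc:
M_R = c_u·L_a·R = 61·19.40·17.1 = 20236.1 kN·m/m
M_D = W·d = 1875·8.07 = 15131.2 kN·m/m
FS = M_R / M_D = 20236.1 / 15131.2 = 1.337

FS = 1.34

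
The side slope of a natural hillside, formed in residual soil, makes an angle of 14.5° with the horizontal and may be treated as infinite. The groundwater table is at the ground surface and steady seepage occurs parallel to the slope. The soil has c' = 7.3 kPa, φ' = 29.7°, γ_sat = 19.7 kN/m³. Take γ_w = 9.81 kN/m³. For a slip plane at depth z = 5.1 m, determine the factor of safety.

With seepage parallel to the slope and the water table at the surface, the effective normal stress on the slip plane uses the buoyant unit weight γ' = γ_sat − γ_w while the driving shear stress uses γ_sat:
FS = [c' + γ' z cos²β tanφ'] / [γ_sat z sinβ cosβ]
γ' = 19.7 − 9.81 = 9.89 kN/m³
Numerator = 7.3 + 9.89·5.1·cos²14.5°·tan29.7° = 7.3 + 9.89·5.1·0.9373·0.5704 = 34.266 kPa
Denominator = 19.7·5.1·sin14.5°·cos14.5° = 19.7·5.1·0.2504·0.9681 = 24.354 kPa
FS = 34.266 / 24.354 = 1.407

FS = 1.41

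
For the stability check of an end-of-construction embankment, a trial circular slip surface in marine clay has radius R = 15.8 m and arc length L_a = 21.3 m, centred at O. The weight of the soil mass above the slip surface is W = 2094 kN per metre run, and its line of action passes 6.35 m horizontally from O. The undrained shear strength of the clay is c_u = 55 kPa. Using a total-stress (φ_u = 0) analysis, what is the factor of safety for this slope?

FS = 1.39

Taking moments about the centre O, the resisting moment is provided by the undrained shear strength acting along the arc:
M_R = c_u·L_a·R = 55·21.30·15.8 = 18509.7 kN·m/m
M_D = W·d = 2094·6.35 = 13296.9 kN·m/m
FS = M_R / M_D = 18509.7 / 13296.9 = 1.392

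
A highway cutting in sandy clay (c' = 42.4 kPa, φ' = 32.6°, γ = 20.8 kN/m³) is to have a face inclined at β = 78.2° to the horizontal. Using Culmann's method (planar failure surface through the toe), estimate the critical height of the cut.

Culmann's analysis gives the critical failure plane at α_cr = (β + φ')/2 = (78.2 + 32.6)/2 = 55.4°, and the critical height
H_c = (4c'/γ) · sinβ cosφ' / [1 − cos(β − φ')]
    = (4·42.4/20.8) · sin78.2°·cos32.6° / [1 − cos(45.6°)]
    = 8.154 · 0.9789·0.8425 / [1 − 0.6997]
    = 8.154 · 0.8246 / 0.3003
    = 22.39 m

H_c = 22.39 m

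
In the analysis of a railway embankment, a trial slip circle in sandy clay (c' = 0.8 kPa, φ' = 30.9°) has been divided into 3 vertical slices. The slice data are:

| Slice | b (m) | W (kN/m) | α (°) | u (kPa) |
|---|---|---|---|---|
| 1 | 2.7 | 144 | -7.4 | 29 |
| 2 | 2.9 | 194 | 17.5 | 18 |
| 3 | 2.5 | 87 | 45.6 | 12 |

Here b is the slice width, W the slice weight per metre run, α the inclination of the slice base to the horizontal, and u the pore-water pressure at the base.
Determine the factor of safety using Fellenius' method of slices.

Ordinary method of slices: FS = Σ[c'·Δl_i + (W_i cosα_i − u_i·Δl_i)·tanφ'] / Σ W_i sinα_i, with Δl_i = b_i / cosα_i.
Slice 1: Δl = 2.7/cos(-7.4°) = 2.723 m; N'_1 = 144·cos(-7.4°) − 29·2.723 = 63.8; c'Δl = 2.18; W sinα = -18.5
Slice 2: Δl = 2.9/cos17.5° = 3.041 m; N'_2 = 194·cos17.5° − 18·3.041 = 130.3; c'Δl = 2.43; W sinα = 58.3
Slice 3: Δl = 2.5/cos45.6° = 3.573 m; N'_3 = 87·cos45.6° − 12·3.573 = 18.0; c'Δl = 2.86; W sinα = 62.2
Σc'Δl = 7.5 kN/m; ΣN' = 212.1 kN/m; ΣW sinα = 101.9 kN/m
Resisting = 7.5 + 212.1·tan30.9° = 7.5 + 127.0 = 134.4 kN/m
FS = 134.4 / 101.9 = 1.319

FS = 1.32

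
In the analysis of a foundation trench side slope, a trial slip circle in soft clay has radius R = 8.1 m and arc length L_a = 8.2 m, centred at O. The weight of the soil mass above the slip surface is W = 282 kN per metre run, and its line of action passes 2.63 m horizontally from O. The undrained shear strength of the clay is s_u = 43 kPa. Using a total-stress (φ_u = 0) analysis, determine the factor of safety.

FS = 3.85

Taking moments about the centre O, the resisting moment is provided by the undrained shear strength acting along the arc:
M_R = s_u·L_a·R = 43·8.20·8.1 = 2856.1 kN·m/m
M_D = W·d = 282·2.63 = 741.7 kN·m/m
FS = M_R / M_D = 2856.1 / 741.7 = 3.851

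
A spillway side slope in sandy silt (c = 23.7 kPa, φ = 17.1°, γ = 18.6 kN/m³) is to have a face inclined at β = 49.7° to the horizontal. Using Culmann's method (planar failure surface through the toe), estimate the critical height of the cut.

Culmann's analysis gives the critical failure plane at α_cr = (β + φ)/2 = (49.7 + 17.1)/2 = 33.4°, and the critical height
H_c = (4c/γ) · sinβ cosφ / [1 − cos(β − φ)]
    = (4·23.7/18.6) · sin49.7°·cos17.1° / [1 − cos(32.6°)]
    = 5.097 · 0.7627·0.9558 / [1 − 0.8425]
    = 5.097 · 0.7290 / 0.1575
    = 23.58 m

H_c = 23.58 m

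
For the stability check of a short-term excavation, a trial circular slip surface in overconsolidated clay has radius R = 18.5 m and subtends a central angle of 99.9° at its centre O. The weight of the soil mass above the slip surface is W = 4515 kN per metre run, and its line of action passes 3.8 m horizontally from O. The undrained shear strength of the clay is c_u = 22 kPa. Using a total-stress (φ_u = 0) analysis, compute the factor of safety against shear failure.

FS = 0.77

Taking moments about the centre O, the resisting moment is provided by the undrained shear strength acting along the arc:
Arc length L_a = R·θ = 18.5·(99.9°·π/180) = 18.5·1.7436 = 32.26 m
M_R = c_u·L_a·R = 22·32.26·18.5 = 13128.3 kN·m/m
M_D = W·d = 4515·3.8 = 17157.0 kN·m/m
FS = M_R / M_D = 13128.3 / 17157.0 = 0.765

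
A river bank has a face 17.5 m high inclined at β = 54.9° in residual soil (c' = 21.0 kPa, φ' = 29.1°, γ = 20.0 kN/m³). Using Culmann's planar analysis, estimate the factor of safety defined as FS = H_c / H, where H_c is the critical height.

H_c = (4c'/γ) · sinβ cosφ' / [1 − cos(β − φ')]
    = (4·21.0/20.0) · sin54.9°·cos29.1° / [1 − cos25.8°]
    = 4.200 · 0.7149 / 0.0997 = 30.12 m
FS = H_c / H = 30.12 / 17.5 = 1.721

FS = 1.72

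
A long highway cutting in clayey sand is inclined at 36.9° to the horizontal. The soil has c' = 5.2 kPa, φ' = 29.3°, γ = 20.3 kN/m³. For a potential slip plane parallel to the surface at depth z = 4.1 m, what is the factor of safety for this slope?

For an infinite slope with a slip plane parallel to the surface (no pore pressure): FS = [c' + γz cos²β tanφ'] / [γz sinβ cosβ].
γz = 20.3·4.1 = 83.23 kN/m²
Numerator = 5.2 + 83.23·cos²36.9°·tan29.3° = 5.2 + 83.23·0.6395·0.5612 = 35.069 kPa
Denominator = 83.23·sin36.9°·cos36.9° = 83.23·0.6004·0.7997 = 39.963 kPa
FS = 35.069 / 39.963 = 0.878

FS = 0.88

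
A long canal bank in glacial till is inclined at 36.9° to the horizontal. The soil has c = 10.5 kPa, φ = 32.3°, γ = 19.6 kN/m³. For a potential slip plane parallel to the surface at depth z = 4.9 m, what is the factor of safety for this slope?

FS = 1.07

For an infinite slope with a slip plane parallel to the surface (no pore pressure): FS = [c + γz cos²β tanφ] / [γz sinβ cosβ].
γz = 19.6·4.9 = 96.04 kN/m²
Numerator = 10.5 + 96.04·cos²36.9°·tan32.3° = 10.5 + 96.04·0.6395·0.6322 = 49.326 kPa
Denominator = 96.04·sin36.9°·cos36.9° = 96.04·0.6004·0.7997 = 46.113 kPa
FS = 49.326 / 46.113 = 1.070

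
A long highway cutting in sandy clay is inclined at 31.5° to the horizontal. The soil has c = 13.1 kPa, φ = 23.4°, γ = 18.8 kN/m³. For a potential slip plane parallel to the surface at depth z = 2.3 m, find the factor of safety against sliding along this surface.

FS = 1.39

For an infinite slope with a slip plane parallel to the surface (no pore pressure): FS = [c + γz cos²β tanφ] / [γz sinβ cosβ].
γz = 18.8·2.3 = 43.24 kN/m²
Numerator = 13.1 + 43.24·cos²31.5°·tan23.4° = 13.1 + 43.24·0.7270·0.4327 = 26.703 kPa
Denominator = 43.24·sin31.5°·cos31.5° = 43.24·0.5225·0.8526 = 19.264 kPa
FS = 26.703 / 19.264 = 1.386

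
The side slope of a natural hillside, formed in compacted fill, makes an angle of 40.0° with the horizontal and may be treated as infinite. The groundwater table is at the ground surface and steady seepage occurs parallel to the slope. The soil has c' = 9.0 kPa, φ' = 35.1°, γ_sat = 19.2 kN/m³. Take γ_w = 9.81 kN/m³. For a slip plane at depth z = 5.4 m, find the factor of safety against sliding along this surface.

With seepage parallel to the slope and the water table at the surface, the effective normal stress on the slip plane uses the buoyant unit weight γ' = γ_sat − γ_w while the driving shear stress uses γ_sat:
FS = [c' + γ' z cos²β tanφ'] / [γ_sat z sinβ cosβ]
γ' = 19.2 − 9.81 = 9.39 kN/m³
Numerator = 9.0 + 9.39·5.4·cos²40.0°·tan35.1° = 9.0 + 9.39·5.4·0.5868·0.7028 = 29.913 kPa
Denominator = 19.2·5.4·sin40.0°·cos40.0° = 19.2·5.4·0.6428·0.7660 = 51.052 kPa
FS = 29.913 / 51.052 = 0.586

FS = 0.59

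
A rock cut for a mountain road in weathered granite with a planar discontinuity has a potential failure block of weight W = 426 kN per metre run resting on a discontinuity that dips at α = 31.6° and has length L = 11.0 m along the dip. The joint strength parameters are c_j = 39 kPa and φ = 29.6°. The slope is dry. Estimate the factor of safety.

Resolving the block weight along and normal to the plane and applying the Mohr–Coulomb strength on the joint:
N' = W cosα = 426·cos31.6° = 362.8 kN/m
Driving force T = W sinα = 426·sin31.6° = 223.2 kN/m
Resisting force R = c_j·L + N'·tanφ = 39·11.0 + 362.8·tan29.6° = 429.0 + 206.1 = 635.1 kN/m
FS = R / T = 635.1 / 223.2 = 2.845

FS = 2.85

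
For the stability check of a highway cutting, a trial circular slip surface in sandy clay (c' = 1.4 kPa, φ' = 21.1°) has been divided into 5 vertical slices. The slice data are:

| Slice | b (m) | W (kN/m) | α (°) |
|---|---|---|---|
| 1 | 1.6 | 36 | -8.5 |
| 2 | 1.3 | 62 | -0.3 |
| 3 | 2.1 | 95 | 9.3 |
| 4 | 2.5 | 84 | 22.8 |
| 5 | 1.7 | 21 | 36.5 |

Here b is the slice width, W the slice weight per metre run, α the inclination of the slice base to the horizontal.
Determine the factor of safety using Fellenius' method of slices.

Ordinary method of slices: FS = Σ[c'·Δl_i + (W_i cosα_i)·tanφ'] / Σ W_i sinα_i, with Δl_i = b_i / cosα_i.
Slice 1: Δl = 1.6/cos(-8.5°) = 1.618 m; N'_1 = 36·cos(-8.5°) = 35.6; c'Δl = 2.26; W sinα = -5.3
Slice 2: Δl = 1.3/cos(-0.3°) = 1.300 m; N'_2 = 62·cos(-0.3°) = 62.0; c'Δl = 1.82; W sinα = -0.3
Slice 3: Δl = 2.1/cos9.3° = 2.128 m; N'_3 = 95·cos9.3° = 93.8; c'Δl = 2.98; W sinα = 15.4
Slice 4: Δl = 2.5/cos22.8° = 2.712 m; N'_4 = 84·cos22.8° = 77.4; c'Δl = 3.80; W sinα = 32.6
Slice 5: Δl = 1.7/cos36.5° = 2.115 m; N'_5 = 21·cos36.5° = 16.9; c'Δl = 2.96; W sinα = 12.5
Σc'Δl = 13.8 kN/m; ΣN' = 285.7 kN/m; ΣW sinα = 54.7 kN/m
Resisting = 13.8 + 285.7·tan21.1° = 13.8 + 110.2 = 124.1 kN/m
FS = 124.1 / 54.7 = 2.266

FS = 2.27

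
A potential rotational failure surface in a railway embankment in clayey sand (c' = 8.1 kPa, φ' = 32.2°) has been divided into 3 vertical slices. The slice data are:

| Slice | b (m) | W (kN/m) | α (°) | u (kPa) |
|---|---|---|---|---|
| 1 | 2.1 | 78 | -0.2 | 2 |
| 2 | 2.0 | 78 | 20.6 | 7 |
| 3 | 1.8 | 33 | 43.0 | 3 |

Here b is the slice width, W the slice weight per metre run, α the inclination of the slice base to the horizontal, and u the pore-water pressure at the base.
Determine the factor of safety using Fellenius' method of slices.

Ordinary method of slices: FS = Σ[c'·Δl_i + (W_i cosα_i − u_i·Δl_i)·tanφ'] / Σ W_i sinα_i, with Δl_i = b_i / cosα_i.
Slice 1: Δl = 2.1/cos(-0.2°) = 2.100 m; N'_1 = 78·cos(-0.2°) − 2·2.100 = 73.8; c'Δl = 17.01; W sinα = -0.3
Slice 2: Δl = 2.0/cos20.6° = 2.137 m; N'_2 = 78·cos20.6° − 7·2.137 = 58.1; c'Δl = 17.31; W sinα = 27.4
Slice 3: Δl = 1.8/cos43.0° = 2.461 m; N'_3 = 33·cos43.0° − 3·2.461 = 16.8; c'Δl = 19.94; W sinα = 22.5
Σc'Δl = 54.3 kN/m; ΣN' = 148.6 kN/m; ΣW sinα = 49.7 kN/m
Resisting = 54.3 + 148.6·tan32.2° = 54.3 + 93.6 = 147.8 kN/m
FS = 147.8 / 49.7 = 2.976

FS = 2.98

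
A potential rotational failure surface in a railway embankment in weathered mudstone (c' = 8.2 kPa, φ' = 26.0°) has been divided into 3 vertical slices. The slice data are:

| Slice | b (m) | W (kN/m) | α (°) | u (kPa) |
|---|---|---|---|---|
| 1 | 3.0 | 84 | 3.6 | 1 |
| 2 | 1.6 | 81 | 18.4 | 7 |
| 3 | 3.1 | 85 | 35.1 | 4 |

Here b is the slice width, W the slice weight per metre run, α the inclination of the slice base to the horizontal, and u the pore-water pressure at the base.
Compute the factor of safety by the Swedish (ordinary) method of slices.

FS = 2.10

Ordinary method of slices: FS = Σ[c'·Δl_i + (W_i cosα_i − u_i·Δl_i)·tanφ'] / Σ W_i sinα_i, with Δl_i = b_i / cosα_i.
Slice 1: Δl = 3.0/cos3.6° = 3.006 m; N'_1 = 84·cos3.6° − 1·3.006 = 80.8; c'Δl = 24.65; W sinα = 5.3
Slice 2: Δl = 1.6/cos18.4° = 1.686 m; N'_2 = 81·cos18.4° − 7·1.686 = 65.1; c'Δl = 13.83; W sinα = 25.6
Slice 3: Δl = 3.1/cos35.1° = 3.789 m; N'_3 = 85·cos35.1° − 4·3.789 = 54.4; c'Δl = 31.07; W sinα = 48.9
Σc'Δl = 69.5 kN/m; ΣN' = 200.3 kN/m; ΣW sinα = 79.7 kN/m
Resisting = 69.5 + 200.3·tan26.0° = 69.5 + 97.7 = 167.2 kN/m
FS = 167.2 / 79.7 = 2.098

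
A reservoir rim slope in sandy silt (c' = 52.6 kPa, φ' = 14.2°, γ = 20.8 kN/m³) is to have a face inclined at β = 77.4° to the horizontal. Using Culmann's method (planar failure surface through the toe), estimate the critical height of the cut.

Culmann's analysis gives the critical failure plane at α_cr = (β + φ')/2 = (77.4 + 14.2)/2 = 45.8°, and the critical height
H_c = (4c'/γ) · sinβ cosφ' / [1 − cos(β − φ')]
    = (4·52.6/20.8) · sin77.4°·cos14.2° / [1 − cos(63.2°)]
    = 10.115 · 0.9759·0.9694 / [1 − 0.4509]
    = 10.115 · 0.9461 / 0.5491
    = 17.43 m

H_c = 17.43 m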